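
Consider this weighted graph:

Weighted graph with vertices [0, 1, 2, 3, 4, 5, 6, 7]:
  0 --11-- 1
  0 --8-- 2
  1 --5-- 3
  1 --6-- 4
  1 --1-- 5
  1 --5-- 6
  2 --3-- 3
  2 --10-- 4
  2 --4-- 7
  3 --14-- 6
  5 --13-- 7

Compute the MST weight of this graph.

Applying Kruskal's algorithm (sort edges by weight, add if no cycle):
  Add (1,5) w=1
  Add (2,3) w=3
  Add (2,7) w=4
  Add (1,6) w=5
  Add (1,3) w=5
  Add (1,4) w=6
  Add (0,2) w=8
  Skip (2,4) w=10 (creates cycle)
  Skip (0,1) w=11 (creates cycle)
  Skip (5,7) w=13 (creates cycle)
  Skip (3,6) w=14 (creates cycle)
MST weight = 32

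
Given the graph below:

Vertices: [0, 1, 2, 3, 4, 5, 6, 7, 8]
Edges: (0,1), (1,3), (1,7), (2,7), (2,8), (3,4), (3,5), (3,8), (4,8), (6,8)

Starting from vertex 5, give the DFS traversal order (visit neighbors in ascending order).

DFS from vertex 5 (neighbors processed in ascending order):
Visit order: 5, 3, 1, 0, 7, 2, 8, 4, 6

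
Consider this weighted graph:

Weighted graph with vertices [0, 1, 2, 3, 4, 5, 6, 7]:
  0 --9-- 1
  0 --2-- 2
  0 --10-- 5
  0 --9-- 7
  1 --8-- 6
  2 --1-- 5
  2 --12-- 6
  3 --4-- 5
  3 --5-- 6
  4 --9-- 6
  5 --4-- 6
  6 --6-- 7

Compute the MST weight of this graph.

Applying Kruskal's algorithm (sort edges by weight, add if no cycle):
  Add (2,5) w=1
  Add (0,2) w=2
  Add (3,5) w=4
  Add (5,6) w=4
  Skip (3,6) w=5 (creates cycle)
  Add (6,7) w=6
  Add (1,6) w=8
  Skip (0,1) w=9 (creates cycle)
  Skip (0,7) w=9 (creates cycle)
  Add (4,6) w=9
  Skip (0,5) w=10 (creates cycle)
  Skip (2,6) w=12 (creates cycle)
MST weight = 34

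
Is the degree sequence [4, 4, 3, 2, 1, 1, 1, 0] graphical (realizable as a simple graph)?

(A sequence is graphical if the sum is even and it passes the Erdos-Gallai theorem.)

Sum of degrees = 16. Sum is even and passes Erdos-Gallai. The sequence IS graphical.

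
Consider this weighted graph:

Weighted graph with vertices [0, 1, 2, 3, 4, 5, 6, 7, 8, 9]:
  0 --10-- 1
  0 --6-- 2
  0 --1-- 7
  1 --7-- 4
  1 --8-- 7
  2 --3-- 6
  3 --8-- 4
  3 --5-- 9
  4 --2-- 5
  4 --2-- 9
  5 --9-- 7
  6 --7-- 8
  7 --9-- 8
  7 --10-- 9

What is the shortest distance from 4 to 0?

Using Dijkstra's algorithm from vertex 4:
Shortest path: 4 -> 5 -> 7 -> 0
Total weight: 2 + 9 + 1 = 12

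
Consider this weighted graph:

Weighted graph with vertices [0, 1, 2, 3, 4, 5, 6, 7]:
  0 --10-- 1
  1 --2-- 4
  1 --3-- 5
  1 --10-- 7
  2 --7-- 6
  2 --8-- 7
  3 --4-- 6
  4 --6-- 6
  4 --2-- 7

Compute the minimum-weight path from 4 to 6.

Using Dijkstra's algorithm from vertex 4:
Shortest path: 4 -> 6
Total weight: 6 = 6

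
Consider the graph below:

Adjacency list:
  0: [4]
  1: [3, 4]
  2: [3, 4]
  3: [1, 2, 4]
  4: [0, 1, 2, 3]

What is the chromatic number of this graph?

The graph has a maximum clique of size 3 (lower bound on chromatic number).
A valid 3-coloring: {0: 1, 1: 2, 2: 2, 3: 1, 4: 0}.
Chromatic number = 3.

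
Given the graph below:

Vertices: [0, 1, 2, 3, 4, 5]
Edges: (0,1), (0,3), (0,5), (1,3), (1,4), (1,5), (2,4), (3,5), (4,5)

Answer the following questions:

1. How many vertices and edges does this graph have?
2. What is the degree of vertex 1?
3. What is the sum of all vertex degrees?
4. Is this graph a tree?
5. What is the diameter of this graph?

Count: 6 vertices, 9 edges.
Vertex 1 has neighbors [0, 3, 4, 5], degree = 4.
Handshaking lemma: 2 * 9 = 18.
A tree on 6 vertices has 5 edges. This graph has 9 edges (4 extra). Not a tree.
Diameter (longest shortest path) = 3.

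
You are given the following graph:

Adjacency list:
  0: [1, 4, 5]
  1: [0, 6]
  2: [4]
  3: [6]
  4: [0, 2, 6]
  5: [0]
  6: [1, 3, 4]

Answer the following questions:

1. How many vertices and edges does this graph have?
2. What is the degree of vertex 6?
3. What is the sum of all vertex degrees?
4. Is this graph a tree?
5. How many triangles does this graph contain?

Count: 7 vertices, 7 edges.
Vertex 6 has neighbors [1, 3, 4], degree = 3.
Handshaking lemma: 2 * 7 = 14.
A tree on 7 vertices has 6 edges. This graph has 7 edges (1 extra). Not a tree.
Number of triangles = 0.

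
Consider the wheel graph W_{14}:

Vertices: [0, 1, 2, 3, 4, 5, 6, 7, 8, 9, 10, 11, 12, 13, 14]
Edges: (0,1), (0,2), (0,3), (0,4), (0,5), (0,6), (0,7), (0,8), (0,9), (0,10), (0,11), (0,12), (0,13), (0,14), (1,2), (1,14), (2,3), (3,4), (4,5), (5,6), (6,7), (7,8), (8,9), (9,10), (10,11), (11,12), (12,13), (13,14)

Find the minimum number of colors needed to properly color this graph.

W_{14} = C_{14} plus a hub adjacent to every cycle vertex.
The outer cycle needs 2 colors (even cycle); the hub is adjacent to all of them so needs a fresh color.
Chromatic number = 2 + 1 = 3.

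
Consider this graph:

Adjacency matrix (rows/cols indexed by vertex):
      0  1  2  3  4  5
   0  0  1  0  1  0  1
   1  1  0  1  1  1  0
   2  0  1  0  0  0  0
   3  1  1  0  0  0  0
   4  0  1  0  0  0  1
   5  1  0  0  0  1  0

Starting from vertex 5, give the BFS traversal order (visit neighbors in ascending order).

BFS from vertex 5 (neighbors processed in ascending order):
Visit order: 5, 0, 4, 1, 3, 2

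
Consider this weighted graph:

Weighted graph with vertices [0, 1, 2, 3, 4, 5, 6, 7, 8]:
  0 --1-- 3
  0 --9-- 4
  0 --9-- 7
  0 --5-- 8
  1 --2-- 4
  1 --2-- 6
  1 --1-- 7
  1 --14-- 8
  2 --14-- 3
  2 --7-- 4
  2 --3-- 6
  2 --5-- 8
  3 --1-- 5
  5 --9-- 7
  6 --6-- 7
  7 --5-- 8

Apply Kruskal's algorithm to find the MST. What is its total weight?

Applying Kruskal's algorithm (sort edges by weight, add if no cycle):
  Add (0,3) w=1
  Add (1,7) w=1
  Add (3,5) w=1
  Add (1,6) w=2
  Add (1,4) w=2
  Add (2,6) w=3
  Add (0,8) w=5
  Add (2,8) w=5
  Skip (7,8) w=5 (creates cycle)
  Skip (6,7) w=6 (creates cycle)
  Skip (2,4) w=7 (creates cycle)
  Skip (0,7) w=9 (creates cycle)
  Skip (0,4) w=9 (creates cycle)
  Skip (5,7) w=9 (creates cycle)
  Skip (1,8) w=14 (creates cycle)
  Skip (2,3) w=14 (creates cycle)
MST weight = 20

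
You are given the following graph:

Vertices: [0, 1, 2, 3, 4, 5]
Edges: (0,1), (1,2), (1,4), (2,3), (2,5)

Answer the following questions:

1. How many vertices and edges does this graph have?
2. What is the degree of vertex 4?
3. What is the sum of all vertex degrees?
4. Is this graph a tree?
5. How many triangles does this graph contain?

Count: 6 vertices, 5 edges.
Vertex 4 has neighbors [1], degree = 1.
Handshaking lemma: 2 * 5 = 10.
A graph is a tree iff it is connected and has exactly n-1 edges. This graph is connected (all 6 vertices in one component) and has 6-1 = 5 edges. It is a tree.
Number of triangles = 0.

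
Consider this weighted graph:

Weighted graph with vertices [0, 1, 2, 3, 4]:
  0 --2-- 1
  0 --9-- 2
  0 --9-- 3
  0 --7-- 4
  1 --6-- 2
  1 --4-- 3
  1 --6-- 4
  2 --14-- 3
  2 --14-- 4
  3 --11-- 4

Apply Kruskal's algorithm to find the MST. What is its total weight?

Applying Kruskal's algorithm (sort edges by weight, add if no cycle):
  Add (0,1) w=2
  Add (1,3) w=4
  Add (1,4) w=6
  Add (1,2) w=6
  Skip (0,4) w=7 (creates cycle)
  Skip (0,3) w=9 (creates cycle)
  Skip (0,2) w=9 (creates cycle)
  Skip (3,4) w=11 (creates cycle)
  Skip (2,3) w=14 (creates cycle)
  Skip (2,4) w=14 (creates cycle)
MST weight = 18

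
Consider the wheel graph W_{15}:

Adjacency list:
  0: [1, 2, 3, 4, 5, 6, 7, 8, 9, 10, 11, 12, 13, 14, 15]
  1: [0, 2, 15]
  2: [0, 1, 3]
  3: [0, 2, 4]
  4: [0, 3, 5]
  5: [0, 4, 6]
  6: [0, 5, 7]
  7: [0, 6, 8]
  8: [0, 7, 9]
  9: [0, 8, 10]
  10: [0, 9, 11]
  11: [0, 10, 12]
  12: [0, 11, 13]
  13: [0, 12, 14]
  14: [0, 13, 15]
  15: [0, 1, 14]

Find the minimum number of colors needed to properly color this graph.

W_{15} = C_{15} plus a hub adjacent to every cycle vertex.
The outer cycle needs 3 colors (odd cycle); the hub is adjacent to all of them so needs a fresh color.
Chromatic number = 3 + 1 = 4.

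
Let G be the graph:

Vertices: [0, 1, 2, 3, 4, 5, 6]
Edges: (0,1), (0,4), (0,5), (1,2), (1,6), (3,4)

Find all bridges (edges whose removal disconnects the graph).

A bridge is an edge whose removal increases the number of connected components.
Bridges found: (0,1), (0,4), (0,5), (1,2), (1,6), (3,4)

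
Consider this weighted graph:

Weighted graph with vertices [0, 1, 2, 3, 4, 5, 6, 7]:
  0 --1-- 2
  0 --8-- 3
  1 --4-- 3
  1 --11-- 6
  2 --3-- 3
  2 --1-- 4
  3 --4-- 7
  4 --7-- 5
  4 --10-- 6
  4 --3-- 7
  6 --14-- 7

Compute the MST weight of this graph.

Applying Kruskal's algorithm (sort edges by weight, add if no cycle):
  Add (0,2) w=1
  Add (2,4) w=1
  Add (2,3) w=3
  Add (4,7) w=3
  Add (1,3) w=4
  Skip (3,7) w=4 (creates cycle)
  Add (4,5) w=7
  Skip (0,3) w=8 (creates cycle)
  Add (4,6) w=10
  Skip (1,6) w=11 (creates cycle)
  Skip (6,7) w=14 (creates cycle)
MST weight = 29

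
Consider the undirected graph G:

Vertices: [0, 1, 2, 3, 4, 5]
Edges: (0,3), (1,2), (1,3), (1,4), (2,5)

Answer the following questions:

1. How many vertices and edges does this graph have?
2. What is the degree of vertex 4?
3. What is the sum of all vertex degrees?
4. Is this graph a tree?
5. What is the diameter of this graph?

Count: 6 vertices, 5 edges.
Vertex 4 has neighbors [1], degree = 1.
Handshaking lemma: 2 * 5 = 10.
A graph is a tree iff it is connected and has exactly n-1 edges. This graph is connected (all 6 vertices in one component) and has 6-1 = 5 edges. It is a tree.
Diameter (longest shortest path) = 4.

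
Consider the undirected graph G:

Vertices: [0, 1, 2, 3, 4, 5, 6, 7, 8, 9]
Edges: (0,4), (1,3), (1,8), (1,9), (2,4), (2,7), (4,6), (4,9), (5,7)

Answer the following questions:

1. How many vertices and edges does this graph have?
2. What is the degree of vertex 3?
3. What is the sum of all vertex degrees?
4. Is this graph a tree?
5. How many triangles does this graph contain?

Count: 10 vertices, 9 edges.
Vertex 3 has neighbors [1], degree = 1.
Handshaking lemma: 2 * 9 = 18.
A graph is a tree iff it is connected and has exactly n-1 edges. This graph is connected (all 10 vertices in one component) and has 10-1 = 9 edges. It is a tree.
Number of triangles = 0.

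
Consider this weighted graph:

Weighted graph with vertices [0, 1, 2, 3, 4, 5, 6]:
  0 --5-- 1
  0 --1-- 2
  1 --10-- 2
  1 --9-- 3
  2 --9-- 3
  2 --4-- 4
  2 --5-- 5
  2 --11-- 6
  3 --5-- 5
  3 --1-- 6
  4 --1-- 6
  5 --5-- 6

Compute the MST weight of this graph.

Applying Kruskal's algorithm (sort edges by weight, add if no cycle):
  Add (0,2) w=1
  Add (3,6) w=1
  Add (4,6) w=1
  Add (2,4) w=4
  Add (0,1) w=5
  Add (2,5) w=5
  Skip (3,5) w=5 (creates cycle)
  Skip (5,6) w=5 (creates cycle)
  Skip (1,3) w=9 (creates cycle)
  Skip (2,3) w=9 (creates cycle)
  Skip (1,2) w=10 (creates cycle)
  Skip (2,6) w=11 (creates cycle)
MST weight = 17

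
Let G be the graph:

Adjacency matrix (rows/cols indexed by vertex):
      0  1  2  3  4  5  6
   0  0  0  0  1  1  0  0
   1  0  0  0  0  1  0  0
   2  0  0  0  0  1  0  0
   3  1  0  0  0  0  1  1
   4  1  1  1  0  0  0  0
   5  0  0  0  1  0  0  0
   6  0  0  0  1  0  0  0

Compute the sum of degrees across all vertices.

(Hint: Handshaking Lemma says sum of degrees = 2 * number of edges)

Count edges: 6 edges.
By Handshaking Lemma: sum of degrees = 2 * 6 = 12.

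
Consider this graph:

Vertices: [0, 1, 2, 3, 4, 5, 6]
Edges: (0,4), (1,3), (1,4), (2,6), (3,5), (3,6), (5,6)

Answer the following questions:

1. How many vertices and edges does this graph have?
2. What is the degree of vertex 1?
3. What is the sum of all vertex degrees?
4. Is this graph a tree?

Count: 7 vertices, 7 edges.
Vertex 1 has neighbors [3, 4], degree = 2.
Handshaking lemma: 2 * 7 = 14.
A tree on 7 vertices has 6 edges. This graph has 7 edges (1 extra). Not a tree.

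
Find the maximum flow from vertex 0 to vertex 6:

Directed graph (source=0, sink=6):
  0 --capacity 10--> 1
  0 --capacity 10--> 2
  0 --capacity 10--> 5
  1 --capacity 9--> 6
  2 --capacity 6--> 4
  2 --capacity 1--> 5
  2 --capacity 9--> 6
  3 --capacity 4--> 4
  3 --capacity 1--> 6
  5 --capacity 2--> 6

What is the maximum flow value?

Computing max flow:
  Flow on (0->1): 9/10
  Flow on (0->2): 9/10
  Flow on (0->5): 2/10
  Flow on (1->6): 9/9
  Flow on (2->6): 9/9
  Flow on (5->6): 2/2
Maximum flow = 20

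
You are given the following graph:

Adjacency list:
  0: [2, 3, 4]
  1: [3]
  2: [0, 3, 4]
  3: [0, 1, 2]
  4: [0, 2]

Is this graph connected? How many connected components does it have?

Checking connectivity: the graph has 1 connected component(s).
All vertices are reachable from each other. The graph IS connected.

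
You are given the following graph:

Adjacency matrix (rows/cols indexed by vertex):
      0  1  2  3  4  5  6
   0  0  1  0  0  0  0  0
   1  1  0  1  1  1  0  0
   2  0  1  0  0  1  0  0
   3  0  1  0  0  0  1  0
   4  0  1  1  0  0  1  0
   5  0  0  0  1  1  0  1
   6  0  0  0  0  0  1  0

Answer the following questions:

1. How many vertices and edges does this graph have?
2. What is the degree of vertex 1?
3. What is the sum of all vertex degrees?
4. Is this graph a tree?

Count: 7 vertices, 8 edges.
Vertex 1 has neighbors [0, 2, 3, 4], degree = 4.
Handshaking lemma: 2 * 8 = 16.
A tree on 7 vertices has 6 edges. This graph has 8 edges (2 extra). Not a tree.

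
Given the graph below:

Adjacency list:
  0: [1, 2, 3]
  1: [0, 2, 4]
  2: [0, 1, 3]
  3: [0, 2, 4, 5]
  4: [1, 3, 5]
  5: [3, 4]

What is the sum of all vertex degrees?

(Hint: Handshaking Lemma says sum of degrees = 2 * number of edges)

Count edges: 9 edges.
By Handshaking Lemma: sum of degrees = 2 * 9 = 18.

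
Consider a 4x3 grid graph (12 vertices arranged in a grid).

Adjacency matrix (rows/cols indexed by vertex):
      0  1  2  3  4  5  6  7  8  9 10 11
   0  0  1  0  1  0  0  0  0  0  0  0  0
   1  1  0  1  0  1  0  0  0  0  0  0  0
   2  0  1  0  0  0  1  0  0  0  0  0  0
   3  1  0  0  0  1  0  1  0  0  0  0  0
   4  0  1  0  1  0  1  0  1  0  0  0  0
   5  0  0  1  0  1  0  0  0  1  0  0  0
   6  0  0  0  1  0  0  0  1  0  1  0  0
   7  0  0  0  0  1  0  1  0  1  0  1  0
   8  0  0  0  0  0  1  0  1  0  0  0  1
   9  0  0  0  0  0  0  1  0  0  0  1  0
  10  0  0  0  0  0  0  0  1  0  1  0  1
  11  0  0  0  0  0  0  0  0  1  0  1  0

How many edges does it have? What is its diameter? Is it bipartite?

A 4x3 grid has 9 vertical edges and 8 horizontal edges.
Total edges = 9 + 8 = 17.
Diameter = (4-1) + (3-1) = 5 (corner to opposite corner).
Grid graphs are bipartite (checkerboard coloring).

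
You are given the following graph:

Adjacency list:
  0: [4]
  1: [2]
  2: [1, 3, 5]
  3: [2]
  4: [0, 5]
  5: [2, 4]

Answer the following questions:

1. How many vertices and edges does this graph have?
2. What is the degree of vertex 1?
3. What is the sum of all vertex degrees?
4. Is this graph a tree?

Count: 6 vertices, 5 edges.
Vertex 1 has neighbors [2], degree = 1.
Handshaking lemma: 2 * 5 = 10.
A graph is a tree iff it is connected and has exactly n-1 edges. This graph is connected (all 6 vertices in one component) and has 6-1 = 5 edges. It is a tree.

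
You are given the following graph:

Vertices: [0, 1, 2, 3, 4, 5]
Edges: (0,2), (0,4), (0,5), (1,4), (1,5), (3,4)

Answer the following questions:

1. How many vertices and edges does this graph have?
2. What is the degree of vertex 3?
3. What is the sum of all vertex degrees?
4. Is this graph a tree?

Count: 6 vertices, 6 edges.
Vertex 3 has neighbors [4], degree = 1.
Handshaking lemma: 2 * 6 = 12.
A tree on 6 vertices has 5 edges. This graph has 6 edges (1 extra). Not a tree.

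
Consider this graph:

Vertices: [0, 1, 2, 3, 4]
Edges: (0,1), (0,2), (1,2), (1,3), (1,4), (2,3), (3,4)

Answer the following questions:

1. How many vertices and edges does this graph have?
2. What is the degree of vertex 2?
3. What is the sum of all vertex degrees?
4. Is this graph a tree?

Count: 5 vertices, 7 edges.
Vertex 2 has neighbors [0, 1, 3], degree = 3.
Handshaking lemma: 2 * 7 = 14.
A tree on 5 vertices has 4 edges. This graph has 7 edges (3 extra). Not a tree.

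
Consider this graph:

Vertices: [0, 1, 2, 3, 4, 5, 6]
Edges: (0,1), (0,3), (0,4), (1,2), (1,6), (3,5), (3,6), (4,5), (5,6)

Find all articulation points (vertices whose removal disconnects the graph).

An articulation point is a vertex whose removal disconnects the graph.
Articulation points: [1]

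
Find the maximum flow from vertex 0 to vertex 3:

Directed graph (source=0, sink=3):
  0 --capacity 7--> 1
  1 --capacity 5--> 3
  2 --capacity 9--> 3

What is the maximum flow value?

Computing max flow:
  Flow on (0->1): 5/7
  Flow on (1->3): 5/5
Maximum flow = 5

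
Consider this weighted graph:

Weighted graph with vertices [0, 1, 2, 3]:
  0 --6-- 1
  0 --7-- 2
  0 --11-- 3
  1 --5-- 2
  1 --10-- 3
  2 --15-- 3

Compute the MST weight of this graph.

Applying Kruskal's algorithm (sort edges by weight, add if no cycle):
  Add (1,2) w=5
  Add (0,1) w=6
  Skip (0,2) w=7 (creates cycle)
  Add (1,3) w=10
  Skip (0,3) w=11 (creates cycle)
  Skip (2,3) w=15 (creates cycle)
MST weight = 21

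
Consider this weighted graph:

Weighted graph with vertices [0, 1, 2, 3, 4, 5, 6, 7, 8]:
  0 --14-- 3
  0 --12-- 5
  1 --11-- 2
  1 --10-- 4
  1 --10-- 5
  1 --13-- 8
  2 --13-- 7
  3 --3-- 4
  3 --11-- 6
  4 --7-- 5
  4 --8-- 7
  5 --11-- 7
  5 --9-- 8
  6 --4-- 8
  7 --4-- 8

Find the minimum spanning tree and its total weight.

Applying Kruskal's algorithm (sort edges by weight, add if no cycle):
  Add (3,4) w=3
  Add (6,8) w=4
  Add (7,8) w=4
  Add (4,5) w=7
  Add (4,7) w=8
  Skip (5,8) w=9 (creates cycle)
  Add (1,4) w=10
  Skip (1,5) w=10 (creates cycle)
  Add (1,2) w=11
  Skip (3,6) w=11 (creates cycle)
  Skip (5,7) w=11 (creates cycle)
  Add (0,5) w=12
  Skip (1,8) w=13 (creates cycle)
  Skip (2,7) w=13 (creates cycle)
  Skip (0,3) w=14 (creates cycle)
MST weight = 59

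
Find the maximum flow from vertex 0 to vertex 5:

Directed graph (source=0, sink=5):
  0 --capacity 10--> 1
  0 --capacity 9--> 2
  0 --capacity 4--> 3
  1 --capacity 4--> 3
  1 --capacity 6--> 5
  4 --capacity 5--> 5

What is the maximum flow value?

Computing max flow:
  Flow on (0->1): 6/10
  Flow on (1->5): 6/6
Maximum flow = 6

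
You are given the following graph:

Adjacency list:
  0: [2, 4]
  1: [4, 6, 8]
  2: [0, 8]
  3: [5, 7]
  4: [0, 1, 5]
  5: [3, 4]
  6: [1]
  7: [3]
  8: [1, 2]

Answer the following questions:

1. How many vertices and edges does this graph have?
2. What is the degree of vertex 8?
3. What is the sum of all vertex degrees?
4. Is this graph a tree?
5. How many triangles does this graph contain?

Count: 9 vertices, 9 edges.
Vertex 8 has neighbors [1, 2], degree = 2.
Handshaking lemma: 2 * 9 = 18.
A tree on 9 vertices has 8 edges. This graph has 9 edges (1 extra). Not a tree.
Number of triangles = 0.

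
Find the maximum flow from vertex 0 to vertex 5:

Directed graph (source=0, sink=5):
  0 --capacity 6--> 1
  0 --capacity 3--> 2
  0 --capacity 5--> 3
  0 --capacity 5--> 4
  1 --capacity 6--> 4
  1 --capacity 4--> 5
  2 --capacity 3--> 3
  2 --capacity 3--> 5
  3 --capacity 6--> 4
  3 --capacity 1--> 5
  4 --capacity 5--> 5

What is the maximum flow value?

Computing max flow:
  Flow on (0->1): 6/6
  Flow on (0->2): 3/3
  Flow on (0->3): 1/5
  Flow on (0->4): 3/5
  Flow on (1->4): 2/6
  Flow on (1->5): 4/4
  Flow on (2->5): 3/3
  Flow on (3->5): 1/1
  Flow on (4->5): 5/5
Maximum flow = 13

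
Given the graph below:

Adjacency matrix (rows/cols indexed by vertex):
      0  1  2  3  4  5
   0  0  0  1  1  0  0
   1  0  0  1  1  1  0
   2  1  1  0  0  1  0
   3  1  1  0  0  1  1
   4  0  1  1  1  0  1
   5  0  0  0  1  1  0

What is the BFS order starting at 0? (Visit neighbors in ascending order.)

BFS from vertex 0 (neighbors processed in ascending order):
Visit order: 0, 2, 3, 1, 4, 5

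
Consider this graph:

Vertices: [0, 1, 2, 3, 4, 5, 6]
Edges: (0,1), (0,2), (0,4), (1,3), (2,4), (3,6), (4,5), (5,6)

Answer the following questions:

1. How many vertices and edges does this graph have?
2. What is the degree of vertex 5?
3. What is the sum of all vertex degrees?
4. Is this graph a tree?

Count: 7 vertices, 8 edges.
Vertex 5 has neighbors [4, 6], degree = 2.
Handshaking lemma: 2 * 8 = 16.
A tree on 7 vertices has 6 edges. This graph has 8 edges (2 extra). Not a tree.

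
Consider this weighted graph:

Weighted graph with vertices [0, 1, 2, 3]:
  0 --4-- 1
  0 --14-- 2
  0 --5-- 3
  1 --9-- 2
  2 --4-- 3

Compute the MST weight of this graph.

Applying Kruskal's algorithm (sort edges by weight, add if no cycle):
  Add (0,1) w=4
  Add (2,3) w=4
  Add (0,3) w=5
  Skip (1,2) w=9 (creates cycle)
  Skip (0,2) w=14 (creates cycle)
MST weight = 13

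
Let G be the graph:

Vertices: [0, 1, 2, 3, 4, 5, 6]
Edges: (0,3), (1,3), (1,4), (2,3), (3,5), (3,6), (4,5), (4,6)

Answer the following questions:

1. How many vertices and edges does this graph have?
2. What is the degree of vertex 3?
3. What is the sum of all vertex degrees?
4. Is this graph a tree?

Count: 7 vertices, 8 edges.
Vertex 3 has neighbors [0, 1, 2, 5, 6], degree = 5.
Handshaking lemma: 2 * 8 = 16.
A tree on 7 vertices has 6 edges. This graph has 8 edges (2 extra). Not a tree.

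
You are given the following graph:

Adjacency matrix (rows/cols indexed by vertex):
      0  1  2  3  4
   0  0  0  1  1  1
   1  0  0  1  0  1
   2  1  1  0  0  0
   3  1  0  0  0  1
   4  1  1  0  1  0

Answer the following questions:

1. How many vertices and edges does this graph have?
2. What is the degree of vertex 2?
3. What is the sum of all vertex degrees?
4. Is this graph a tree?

Count: 5 vertices, 6 edges.
Vertex 2 has neighbors [0, 1], degree = 2.
Handshaking lemma: 2 * 6 = 12.
A tree on 5 vertices has 4 edges. This graph has 6 edges (2 extra). Not a tree.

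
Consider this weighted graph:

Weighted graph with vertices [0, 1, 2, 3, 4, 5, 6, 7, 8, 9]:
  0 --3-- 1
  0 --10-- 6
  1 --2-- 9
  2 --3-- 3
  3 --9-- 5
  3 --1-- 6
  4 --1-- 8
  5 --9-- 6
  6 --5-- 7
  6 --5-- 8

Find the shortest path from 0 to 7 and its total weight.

Using Dijkstra's algorithm from vertex 0:
Shortest path: 0 -> 6 -> 7
Total weight: 10 + 5 = 15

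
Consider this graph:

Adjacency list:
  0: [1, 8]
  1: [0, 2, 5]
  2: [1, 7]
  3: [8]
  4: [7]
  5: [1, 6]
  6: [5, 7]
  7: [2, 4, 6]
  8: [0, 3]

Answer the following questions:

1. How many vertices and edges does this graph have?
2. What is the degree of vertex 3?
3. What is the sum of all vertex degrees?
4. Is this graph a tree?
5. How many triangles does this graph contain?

Count: 9 vertices, 9 edges.
Vertex 3 has neighbors [8], degree = 1.
Handshaking lemma: 2 * 9 = 18.
A tree on 9 vertices has 8 edges. This graph has 9 edges (1 extra). Not a tree.
Number of triangles = 0.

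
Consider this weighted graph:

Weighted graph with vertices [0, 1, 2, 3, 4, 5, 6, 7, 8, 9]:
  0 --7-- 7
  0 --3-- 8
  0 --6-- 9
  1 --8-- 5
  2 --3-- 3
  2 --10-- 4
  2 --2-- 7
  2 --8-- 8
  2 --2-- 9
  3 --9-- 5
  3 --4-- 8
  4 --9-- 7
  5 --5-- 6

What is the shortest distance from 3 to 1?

Using Dijkstra's algorithm from vertex 3:
Shortest path: 3 -> 5 -> 1
Total weight: 9 + 8 = 17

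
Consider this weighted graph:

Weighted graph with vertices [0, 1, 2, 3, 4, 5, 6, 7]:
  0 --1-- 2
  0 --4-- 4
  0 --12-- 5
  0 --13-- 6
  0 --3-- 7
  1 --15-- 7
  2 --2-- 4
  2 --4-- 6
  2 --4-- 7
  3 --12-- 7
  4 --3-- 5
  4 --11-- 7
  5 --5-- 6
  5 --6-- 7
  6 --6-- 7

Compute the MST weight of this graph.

Applying Kruskal's algorithm (sort edges by weight, add if no cycle):
  Add (0,2) w=1
  Add (2,4) w=2
  Add (0,7) w=3
  Add (4,5) w=3
  Skip (0,4) w=4 (creates cycle)
  Skip (2,7) w=4 (creates cycle)
  Add (2,6) w=4
  Skip (5,6) w=5 (creates cycle)
  Skip (5,7) w=6 (creates cycle)
  Skip (6,7) w=6 (creates cycle)
  Skip (4,7) w=11 (creates cycle)
  Skip (0,5) w=12 (creates cycle)
  Add (3,7) w=12
  Skip (0,6) w=13 (creates cycle)
  Add (1,7) w=15
MST weight = 40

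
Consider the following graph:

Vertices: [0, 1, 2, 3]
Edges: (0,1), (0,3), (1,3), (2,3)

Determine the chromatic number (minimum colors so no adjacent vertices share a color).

The graph has a maximum clique of size 3 (lower bound on chromatic number).
A valid 3-coloring: {0: 1, 1: 2, 2: 1, 3: 0}.
Chromatic number = 3.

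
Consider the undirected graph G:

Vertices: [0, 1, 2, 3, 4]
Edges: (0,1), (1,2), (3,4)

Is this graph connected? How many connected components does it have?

Checking connectivity: the graph has 2 connected component(s).
Components: [[0, 1, 2], [3, 4]]. The graph is NOT connected.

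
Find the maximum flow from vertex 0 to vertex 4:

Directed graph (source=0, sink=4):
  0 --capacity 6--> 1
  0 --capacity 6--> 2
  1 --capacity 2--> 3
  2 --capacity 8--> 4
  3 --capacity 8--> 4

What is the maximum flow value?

Computing max flow:
  Flow on (0->1): 2/6
  Flow on (0->2): 6/6
  Flow on (1->3): 2/2
  Flow on (2->4): 6/8
  Flow on (3->4): 2/8
Maximum flow = 8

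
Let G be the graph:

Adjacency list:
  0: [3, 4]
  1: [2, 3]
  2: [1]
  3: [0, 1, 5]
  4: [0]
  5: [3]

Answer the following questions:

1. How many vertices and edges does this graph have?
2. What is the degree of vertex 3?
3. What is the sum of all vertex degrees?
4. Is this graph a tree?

Count: 6 vertices, 5 edges.
Vertex 3 has neighbors [0, 1, 5], degree = 3.
Handshaking lemma: 2 * 5 = 10.
A graph is a tree iff it is connected and has exactly n-1 edges. This graph is connected (all 6 vertices in one component) and has 6-1 = 5 edges. It is a tree.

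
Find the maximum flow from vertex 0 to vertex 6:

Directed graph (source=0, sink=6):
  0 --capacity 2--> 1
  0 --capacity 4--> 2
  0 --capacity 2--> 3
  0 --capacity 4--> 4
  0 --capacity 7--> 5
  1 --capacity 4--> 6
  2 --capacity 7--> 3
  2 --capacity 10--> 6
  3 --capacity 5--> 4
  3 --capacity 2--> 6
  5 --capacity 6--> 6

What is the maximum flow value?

Computing max flow:
  Flow on (0->1): 2/2
  Flow on (0->2): 4/4
  Flow on (0->3): 2/2
  Flow on (0->5): 6/7
  Flow on (1->6): 2/4
  Flow on (2->6): 4/10
  Flow on (3->6): 2/2
  Flow on (5->6): 6/6
Maximum flow = 14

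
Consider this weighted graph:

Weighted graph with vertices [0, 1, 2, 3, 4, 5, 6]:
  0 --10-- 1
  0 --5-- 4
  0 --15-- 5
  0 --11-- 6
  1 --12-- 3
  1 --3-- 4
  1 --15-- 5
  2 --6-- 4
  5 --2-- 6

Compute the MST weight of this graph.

Applying Kruskal's algorithm (sort edges by weight, add if no cycle):
  Add (5,6) w=2
  Add (1,4) w=3
  Add (0,4) w=5
  Add (2,4) w=6
  Skip (0,1) w=10 (creates cycle)
  Add (0,6) w=11
  Add (1,3) w=12
  Skip (0,5) w=15 (creates cycle)
  Skip (1,5) w=15 (creates cycle)
MST weight = 39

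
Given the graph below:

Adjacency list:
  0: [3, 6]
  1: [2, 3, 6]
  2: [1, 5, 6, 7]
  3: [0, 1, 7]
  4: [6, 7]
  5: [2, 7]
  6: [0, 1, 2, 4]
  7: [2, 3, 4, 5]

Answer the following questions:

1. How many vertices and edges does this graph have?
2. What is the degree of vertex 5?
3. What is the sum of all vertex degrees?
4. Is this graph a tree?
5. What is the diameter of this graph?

Count: 8 vertices, 12 edges.
Vertex 5 has neighbors [2, 7], degree = 2.
Handshaking lemma: 2 * 12 = 24.
A tree on 8 vertices has 7 edges. This graph has 12 edges (5 extra). Not a tree.
Diameter (longest shortest path) = 3.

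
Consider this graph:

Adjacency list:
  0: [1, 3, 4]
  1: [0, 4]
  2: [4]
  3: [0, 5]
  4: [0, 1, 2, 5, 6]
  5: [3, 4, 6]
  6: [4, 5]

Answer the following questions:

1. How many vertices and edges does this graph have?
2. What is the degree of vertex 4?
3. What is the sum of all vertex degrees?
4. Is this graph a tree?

Count: 7 vertices, 9 edges.
Vertex 4 has neighbors [0, 1, 2, 5, 6], degree = 5.
Handshaking lemma: 2 * 9 = 18.
A tree on 7 vertices has 6 edges. This graph has 9 edges (3 extra). Not a tree.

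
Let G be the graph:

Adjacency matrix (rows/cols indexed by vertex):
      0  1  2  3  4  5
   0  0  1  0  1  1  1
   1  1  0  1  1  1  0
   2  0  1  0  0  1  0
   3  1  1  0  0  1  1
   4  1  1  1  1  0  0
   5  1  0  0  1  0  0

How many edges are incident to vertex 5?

Vertex 5 has neighbors [0, 3], so deg(5) = 2.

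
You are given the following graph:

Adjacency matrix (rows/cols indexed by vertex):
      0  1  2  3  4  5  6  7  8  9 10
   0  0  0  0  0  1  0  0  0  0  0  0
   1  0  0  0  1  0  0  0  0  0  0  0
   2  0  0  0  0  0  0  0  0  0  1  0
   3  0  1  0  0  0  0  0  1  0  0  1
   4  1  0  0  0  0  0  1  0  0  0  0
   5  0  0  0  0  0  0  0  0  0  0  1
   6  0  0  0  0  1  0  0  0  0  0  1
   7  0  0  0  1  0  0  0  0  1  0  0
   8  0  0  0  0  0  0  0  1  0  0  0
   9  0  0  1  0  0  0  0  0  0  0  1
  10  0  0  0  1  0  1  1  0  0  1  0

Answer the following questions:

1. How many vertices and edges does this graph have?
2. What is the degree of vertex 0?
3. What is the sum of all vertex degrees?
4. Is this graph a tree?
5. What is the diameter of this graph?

Count: 11 vertices, 10 edges.
Vertex 0 has neighbors [4], degree = 1.
Handshaking lemma: 2 * 10 = 20.
A graph is a tree iff it is connected and has exactly n-1 edges. This graph is connected (all 11 vertices in one component) and has 11-1 = 10 edges. It is a tree.
Diameter (longest shortest path) = 6.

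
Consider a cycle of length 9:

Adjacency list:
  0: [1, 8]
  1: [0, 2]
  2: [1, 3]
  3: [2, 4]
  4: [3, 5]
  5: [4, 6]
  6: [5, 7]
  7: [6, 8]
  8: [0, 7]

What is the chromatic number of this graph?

This is an odd cycle (C_9). Odd cycles are not bipartite (any 2-coloring forces two adjacent vertices to match), and 3 colors suffice.
Chromatic number = 3.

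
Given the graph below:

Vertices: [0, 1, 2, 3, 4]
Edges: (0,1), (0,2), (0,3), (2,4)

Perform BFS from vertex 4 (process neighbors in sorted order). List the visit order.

BFS from vertex 4 (neighbors processed in ascending order):
Visit order: 4, 2, 0, 1, 3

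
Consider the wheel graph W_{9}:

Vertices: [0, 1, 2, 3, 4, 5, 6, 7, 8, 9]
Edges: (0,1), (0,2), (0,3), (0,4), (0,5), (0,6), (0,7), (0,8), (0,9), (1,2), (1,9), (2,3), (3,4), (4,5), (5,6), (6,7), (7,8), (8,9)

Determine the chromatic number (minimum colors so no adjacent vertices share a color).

W_{9} = C_{9} plus a hub adjacent to every cycle vertex.
The outer cycle needs 3 colors (odd cycle); the hub is adjacent to all of them so needs a fresh color.
Chromatic number = 3 + 1 = 4.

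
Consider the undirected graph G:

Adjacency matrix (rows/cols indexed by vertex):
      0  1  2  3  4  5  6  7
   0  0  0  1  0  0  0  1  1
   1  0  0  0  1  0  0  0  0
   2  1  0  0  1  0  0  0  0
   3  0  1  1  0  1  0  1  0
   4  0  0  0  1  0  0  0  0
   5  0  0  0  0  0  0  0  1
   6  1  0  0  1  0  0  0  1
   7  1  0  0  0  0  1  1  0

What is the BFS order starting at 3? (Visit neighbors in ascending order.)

BFS from vertex 3 (neighbors processed in ascending order):
Visit order: 3, 1, 2, 4, 6, 0, 7, 5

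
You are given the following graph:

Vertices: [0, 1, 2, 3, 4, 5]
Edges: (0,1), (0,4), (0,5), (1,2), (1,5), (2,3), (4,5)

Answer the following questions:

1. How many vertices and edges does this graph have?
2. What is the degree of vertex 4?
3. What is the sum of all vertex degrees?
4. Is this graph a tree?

Count: 6 vertices, 7 edges.
Vertex 4 has neighbors [0, 5], degree = 2.
Handshaking lemma: 2 * 7 = 14.
A tree on 6 vertices has 5 edges. This graph has 7 edges (2 extra). Not a tree.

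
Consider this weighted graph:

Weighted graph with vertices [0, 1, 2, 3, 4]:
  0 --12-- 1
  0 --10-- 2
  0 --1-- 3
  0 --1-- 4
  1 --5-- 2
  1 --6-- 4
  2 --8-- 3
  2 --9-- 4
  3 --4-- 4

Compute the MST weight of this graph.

Applying Kruskal's algorithm (sort edges by weight, add if no cycle):
  Add (0,4) w=1
  Add (0,3) w=1
  Skip (3,4) w=4 (creates cycle)
  Add (1,2) w=5
  Add (1,4) w=6
  Skip (2,3) w=8 (creates cycle)
  Skip (2,4) w=9 (creates cycle)
  Skip (0,2) w=10 (creates cycle)
  Skip (0,1) w=12 (creates cycle)
MST weight = 13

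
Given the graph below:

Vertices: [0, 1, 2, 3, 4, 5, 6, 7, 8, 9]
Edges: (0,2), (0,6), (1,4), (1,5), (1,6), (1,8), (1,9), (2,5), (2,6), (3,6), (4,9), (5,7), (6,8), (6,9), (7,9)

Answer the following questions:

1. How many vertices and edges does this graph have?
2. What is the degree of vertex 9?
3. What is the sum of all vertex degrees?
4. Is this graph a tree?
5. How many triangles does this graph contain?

Count: 10 vertices, 15 edges.
Vertex 9 has neighbors [1, 4, 6, 7], degree = 4.
Handshaking lemma: 2 * 15 = 30.
A tree on 10 vertices has 9 edges. This graph has 15 edges (6 extra). Not a tree.
Number of triangles = 4.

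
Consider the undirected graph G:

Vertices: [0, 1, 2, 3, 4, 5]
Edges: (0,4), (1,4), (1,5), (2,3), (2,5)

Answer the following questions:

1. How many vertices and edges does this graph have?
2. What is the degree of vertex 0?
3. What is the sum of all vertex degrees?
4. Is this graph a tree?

Count: 6 vertices, 5 edges.
Vertex 0 has neighbors [4], degree = 1.
Handshaking lemma: 2 * 5 = 10.
A graph is a tree iff it is connected and has exactly n-1 edges. This graph is connected (all 6 vertices in one component) and has 6-1 = 5 edges. It is a tree.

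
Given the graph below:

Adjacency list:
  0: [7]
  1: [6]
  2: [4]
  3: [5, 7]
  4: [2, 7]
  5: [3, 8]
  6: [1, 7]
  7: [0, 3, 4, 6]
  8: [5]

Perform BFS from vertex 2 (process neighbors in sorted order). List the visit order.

BFS from vertex 2 (neighbors processed in ascending order):
Visit order: 2, 4, 7, 0, 3, 6, 5, 1, 8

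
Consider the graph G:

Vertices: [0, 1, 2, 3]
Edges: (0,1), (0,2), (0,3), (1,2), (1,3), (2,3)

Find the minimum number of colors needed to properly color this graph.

The graph has a maximum clique of size 4 (lower bound on chromatic number).
A valid 4-coloring: {0: 0, 1: 1, 2: 2, 3: 3}.
Chromatic number = 4.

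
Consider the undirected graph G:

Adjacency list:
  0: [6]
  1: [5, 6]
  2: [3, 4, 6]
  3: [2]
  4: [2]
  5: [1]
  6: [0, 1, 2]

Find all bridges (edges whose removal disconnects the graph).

A bridge is an edge whose removal increases the number of connected components.
Bridges found: (0,6), (1,5), (1,6), (2,3), (2,4), (2,6)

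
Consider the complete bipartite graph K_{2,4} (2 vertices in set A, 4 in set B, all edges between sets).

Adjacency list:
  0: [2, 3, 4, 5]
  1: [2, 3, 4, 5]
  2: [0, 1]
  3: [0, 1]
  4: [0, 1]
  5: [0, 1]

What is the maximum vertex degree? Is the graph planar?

Set-A vertices have degree 4; set-B vertices have degree 2. Maximum degree = max(2,4) = 4.
min(2,4) <= 2, so K_{2,4} avoids a K_{3,3} subdivision and is planar.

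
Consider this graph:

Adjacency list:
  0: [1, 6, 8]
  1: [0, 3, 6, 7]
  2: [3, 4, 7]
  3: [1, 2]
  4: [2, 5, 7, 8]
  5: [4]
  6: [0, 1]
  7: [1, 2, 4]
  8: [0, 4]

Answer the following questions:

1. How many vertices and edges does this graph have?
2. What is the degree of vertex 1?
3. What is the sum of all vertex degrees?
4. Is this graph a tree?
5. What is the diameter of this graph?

Count: 9 vertices, 12 edges.
Vertex 1 has neighbors [0, 3, 6, 7], degree = 4.
Handshaking lemma: 2 * 12 = 24.
A tree on 9 vertices has 8 edges. This graph has 12 edges (4 extra). Not a tree.
Diameter (longest shortest path) = 4.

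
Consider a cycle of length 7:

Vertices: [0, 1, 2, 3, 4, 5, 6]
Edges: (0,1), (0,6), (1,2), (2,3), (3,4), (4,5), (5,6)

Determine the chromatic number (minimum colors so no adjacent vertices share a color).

This is an odd cycle (C_7). Odd cycles are not bipartite (any 2-coloring forces two adjacent vertices to match), and 3 colors suffice.
Chromatic number = 3.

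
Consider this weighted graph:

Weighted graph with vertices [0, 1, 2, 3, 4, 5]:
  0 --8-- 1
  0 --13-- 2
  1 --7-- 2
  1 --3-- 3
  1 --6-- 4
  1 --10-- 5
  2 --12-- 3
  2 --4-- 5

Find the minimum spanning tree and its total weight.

Applying Kruskal's algorithm (sort edges by weight, add if no cycle):
  Add (1,3) w=3
  Add (2,5) w=4
  Add (1,4) w=6
  Add (1,2) w=7
  Add (0,1) w=8
  Skip (1,5) w=10 (creates cycle)
  Skip (2,3) w=12 (creates cycle)
  Skip (0,2) w=13 (creates cycle)
MST weight = 28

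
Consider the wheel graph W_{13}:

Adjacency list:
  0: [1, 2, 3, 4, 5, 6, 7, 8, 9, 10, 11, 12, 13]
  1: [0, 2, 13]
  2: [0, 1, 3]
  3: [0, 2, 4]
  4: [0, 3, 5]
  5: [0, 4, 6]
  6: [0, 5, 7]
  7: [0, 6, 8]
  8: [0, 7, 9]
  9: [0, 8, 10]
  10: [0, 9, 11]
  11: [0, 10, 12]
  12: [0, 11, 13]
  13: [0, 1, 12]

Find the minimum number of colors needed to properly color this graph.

W_{13} = C_{13} plus a hub adjacent to every cycle vertex.
The outer cycle needs 3 colors (odd cycle); the hub is adjacent to all of them so needs a fresh color.
Chromatic number = 3 + 1 = 4.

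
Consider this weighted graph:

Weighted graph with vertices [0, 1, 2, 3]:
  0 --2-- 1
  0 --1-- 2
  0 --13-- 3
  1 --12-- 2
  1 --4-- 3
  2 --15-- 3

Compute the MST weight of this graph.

Applying Kruskal's algorithm (sort edges by weight, add if no cycle):
  Add (0,2) w=1
  Add (0,1) w=2
  Add (1,3) w=4
  Skip (1,2) w=12 (creates cycle)
  Skip (0,3) w=13 (creates cycle)
  Skip (2,3) w=15 (creates cycle)
MST weight = 7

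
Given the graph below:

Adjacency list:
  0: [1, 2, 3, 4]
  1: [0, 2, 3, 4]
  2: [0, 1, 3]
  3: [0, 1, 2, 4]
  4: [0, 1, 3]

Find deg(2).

Vertex 2 has neighbors [0, 1, 3], so deg(2) = 3.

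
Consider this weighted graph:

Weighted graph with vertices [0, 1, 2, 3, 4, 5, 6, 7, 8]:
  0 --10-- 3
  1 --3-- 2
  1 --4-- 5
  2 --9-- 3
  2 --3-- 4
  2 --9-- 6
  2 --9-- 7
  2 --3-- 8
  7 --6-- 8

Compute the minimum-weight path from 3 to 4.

Using Dijkstra's algorithm from vertex 3:
Shortest path: 3 -> 2 -> 4
Total weight: 9 + 3 = 12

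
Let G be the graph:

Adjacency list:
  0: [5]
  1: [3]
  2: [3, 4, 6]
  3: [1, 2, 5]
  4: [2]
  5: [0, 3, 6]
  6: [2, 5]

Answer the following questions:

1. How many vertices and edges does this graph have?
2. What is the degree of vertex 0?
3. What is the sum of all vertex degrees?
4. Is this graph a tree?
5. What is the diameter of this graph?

Count: 7 vertices, 7 edges.
Vertex 0 has neighbors [5], degree = 1.
Handshaking lemma: 2 * 7 = 14.
A tree on 7 vertices has 6 edges. This graph has 7 edges (1 extra). Not a tree.
Diameter (longest shortest path) = 4.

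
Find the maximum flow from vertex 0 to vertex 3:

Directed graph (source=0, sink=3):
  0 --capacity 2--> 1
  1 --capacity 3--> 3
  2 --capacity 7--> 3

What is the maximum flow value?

Computing max flow:
  Flow on (0->1): 2/2
  Flow on (1->3): 2/3
Maximum flow = 2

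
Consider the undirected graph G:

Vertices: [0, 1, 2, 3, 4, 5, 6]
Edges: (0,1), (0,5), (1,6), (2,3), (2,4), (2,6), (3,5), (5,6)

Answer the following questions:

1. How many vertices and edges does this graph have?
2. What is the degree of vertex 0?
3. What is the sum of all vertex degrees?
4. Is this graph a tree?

Count: 7 vertices, 8 edges.
Vertex 0 has neighbors [1, 5], degree = 2.
Handshaking lemma: 2 * 8 = 16.
A tree on 7 vertices has 6 edges. This graph has 8 edges (2 extra). Not a tree.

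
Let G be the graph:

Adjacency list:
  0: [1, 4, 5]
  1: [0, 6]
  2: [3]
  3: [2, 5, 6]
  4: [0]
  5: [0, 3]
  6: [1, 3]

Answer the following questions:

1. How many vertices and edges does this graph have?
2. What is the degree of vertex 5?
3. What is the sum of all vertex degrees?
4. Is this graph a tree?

Count: 7 vertices, 7 edges.
Vertex 5 has neighbors [0, 3], degree = 2.
Handshaking lemma: 2 * 7 = 14.
A tree on 7 vertices has 6 edges. This graph has 7 edges (1 extra). Not a tree.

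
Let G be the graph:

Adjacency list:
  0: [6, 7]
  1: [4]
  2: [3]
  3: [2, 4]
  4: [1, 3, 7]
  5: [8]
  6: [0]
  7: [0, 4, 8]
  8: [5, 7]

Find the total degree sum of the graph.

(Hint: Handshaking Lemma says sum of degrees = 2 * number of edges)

Count edges: 8 edges.
By Handshaking Lemma: sum of degrees = 2 * 8 = 16.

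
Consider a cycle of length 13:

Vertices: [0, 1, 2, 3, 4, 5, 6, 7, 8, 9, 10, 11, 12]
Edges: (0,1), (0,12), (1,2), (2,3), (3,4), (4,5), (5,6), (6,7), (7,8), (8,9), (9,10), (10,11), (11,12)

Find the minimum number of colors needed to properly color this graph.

This is an odd cycle (C_13). Odd cycles are not bipartite (any 2-coloring forces two adjacent vertices to match), and 3 colors suffice.
Chromatic number = 3.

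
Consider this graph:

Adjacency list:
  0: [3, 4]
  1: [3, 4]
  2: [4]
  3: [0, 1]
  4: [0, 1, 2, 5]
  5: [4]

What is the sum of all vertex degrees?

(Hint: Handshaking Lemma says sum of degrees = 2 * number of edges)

Count edges: 6 edges.
By Handshaking Lemma: sum of degrees = 2 * 6 = 12.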